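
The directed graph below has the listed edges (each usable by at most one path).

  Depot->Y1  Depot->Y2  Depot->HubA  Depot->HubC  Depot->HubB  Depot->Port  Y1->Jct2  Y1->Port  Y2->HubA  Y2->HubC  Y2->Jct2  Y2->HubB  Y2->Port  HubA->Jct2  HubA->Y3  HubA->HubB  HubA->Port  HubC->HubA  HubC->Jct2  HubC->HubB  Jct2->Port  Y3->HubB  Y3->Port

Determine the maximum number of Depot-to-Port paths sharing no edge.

5

Assign every edge capacity 1; by Menger, the answer equals the max flow.
Path Depot→Port (+1); total 1.
Path Depot→Y1→Port (+1); total 2.
Path Depot→Y2→Port (+1); total 3.
Path Depot→HubA→Port (+1); total 4.
Path Depot→HubC→Jct2→Port (+1); total 5.
No residual Depot→Port path; max flow = 5.
Certifying cut of size 5: {Depot→HubA, Depot→HubC, Depot→Port, Depot→Y1, Depot→Y2}.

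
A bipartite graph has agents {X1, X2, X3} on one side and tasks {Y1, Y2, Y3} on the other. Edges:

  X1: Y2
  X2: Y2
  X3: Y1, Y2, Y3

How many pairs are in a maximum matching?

Unit-capacity flow: source→left, listed edges, right→sink; max matching = max flow.
Augmenting path X1→Y2 (+1); matched 1.
Augmenting path X3→Y1 (+1); matched 2.
No augmenting path remains; maximum matching = 2.
König certificate: {X3, Y2} is a vertex cover of size 2 (every listed pair touches it), so no matching can be larger.

2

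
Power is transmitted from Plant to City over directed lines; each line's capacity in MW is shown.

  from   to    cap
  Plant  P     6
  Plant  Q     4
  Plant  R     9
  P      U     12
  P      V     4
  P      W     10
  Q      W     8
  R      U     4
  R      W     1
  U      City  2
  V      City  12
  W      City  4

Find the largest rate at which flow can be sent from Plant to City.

Augment Plant→P→U→City: bottleneck 2, flow now 2.
Augment Plant→P→V→City: bottleneck 4, flow now 6.
Augment Plant→Q→W→City: bottleneck 4, flow now 10.
No augmenting path remains; maximum flow = 10.
In the residual graph, reachable from Plant: {Plant, P, Q, R, U, W}.
Min-cut edges: P→V (4), U→City (2), W→City (4); capacity 4 + 2 + 4 = 10.
This cut is saturated, so no flow can exceed 10.

10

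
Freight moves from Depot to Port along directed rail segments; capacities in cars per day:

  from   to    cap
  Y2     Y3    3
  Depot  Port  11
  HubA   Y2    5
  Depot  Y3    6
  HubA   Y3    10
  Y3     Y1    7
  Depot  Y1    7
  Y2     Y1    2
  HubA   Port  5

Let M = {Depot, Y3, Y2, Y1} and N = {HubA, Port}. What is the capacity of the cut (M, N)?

Edges leaving {Depot, Y3, Y2, Y1}: Depot→Port (11).
Cut capacity = 11 = 11.

11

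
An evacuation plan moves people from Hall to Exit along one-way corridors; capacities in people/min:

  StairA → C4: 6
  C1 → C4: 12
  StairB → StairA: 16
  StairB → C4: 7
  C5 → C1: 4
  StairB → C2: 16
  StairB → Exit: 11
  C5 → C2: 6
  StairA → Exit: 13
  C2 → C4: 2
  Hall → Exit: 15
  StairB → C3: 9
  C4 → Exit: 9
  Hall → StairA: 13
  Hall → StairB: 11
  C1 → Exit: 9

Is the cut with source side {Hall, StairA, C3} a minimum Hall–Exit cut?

No — its capacity is 45, but the minimum cut has capacity 39.

Given cut capacity: 11 + 15 + 6 + 13 = 45.
Augment Hall→Exit: bottleneck 15, flow now 15.
Augment Hall→StairB→Exit: bottleneck 11, flow now 26.
Augment Hall→StairA→Exit: bottleneck 13, flow now 39.
No augmenting path remains; maximum flow = 39.
In the residual graph, reachable from Hall: {Hall}.
Min-cut edges: Hall→StairB (11), Hall→StairA (13), Hall→Exit (15); capacity 11 + 13 + 15 = 39.
Cut capacity 45 exceeds the max flow 39, so it is not minimum.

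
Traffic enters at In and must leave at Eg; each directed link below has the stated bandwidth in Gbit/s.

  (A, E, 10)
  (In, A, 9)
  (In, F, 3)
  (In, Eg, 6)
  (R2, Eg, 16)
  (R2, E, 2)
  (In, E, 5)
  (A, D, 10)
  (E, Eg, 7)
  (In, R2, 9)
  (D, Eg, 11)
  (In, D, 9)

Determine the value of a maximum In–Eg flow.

Augment In→Eg: bottleneck 6, flow now 6.
Augment In→D→Eg: bottleneck 9, flow now 15.
Augment In→R2→Eg: bottleneck 9, flow now 24.
Augment In→E→Eg: bottleneck 5, flow now 29.
Augment In→A→D→Eg: bottleneck 2, flow now 31.
Augment In→A→E→Eg: bottleneck 2, flow now 33.
No augmenting path remains; maximum flow = 33.
In the residual graph, reachable from In: {In, F, A, D, E}.
Min-cut edges: In→R2 (9), In→Eg (6), D→Eg (11), E→Eg (7); capacity 9 + 6 + 11 + 7 = 33.
This cut is saturated, so no flow can exceed 33.

33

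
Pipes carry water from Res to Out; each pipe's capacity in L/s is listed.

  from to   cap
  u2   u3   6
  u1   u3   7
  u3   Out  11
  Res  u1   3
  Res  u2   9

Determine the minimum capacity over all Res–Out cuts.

9

Augment Res→u1→u3→Out: bottleneck 3, flow now 3.
Augment Res→u2→u3→Out: bottleneck 6, flow now 9.
No augmenting path remains; maximum flow = 9.
By max-flow min-cut, the minimum cut capacity equals the max flow.
In the residual graph, reachable from Res: {Res, u2}.
Min-cut edges: Res→u1 (3), u2→u3 (6); capacity 3 + 6 = 9.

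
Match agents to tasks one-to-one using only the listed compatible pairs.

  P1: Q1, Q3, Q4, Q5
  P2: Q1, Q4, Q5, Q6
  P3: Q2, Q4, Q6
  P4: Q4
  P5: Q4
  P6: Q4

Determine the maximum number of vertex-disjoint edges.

Unit-capacity flow: source→left, listed edges, right→sink; max matching = max flow.
Augmenting path P1→Q1 (+1); matched 1.
Augmenting path P2→Q4 (+1); matched 2.
Augmenting path P3→Q2 (+1); matched 3.
Augmenting path P4→Q4→P2→Q5 (+1); matched 4.
No augmenting path remains; maximum matching = 4.
König certificate: {P1, P2, P3, Q4} is a vertex cover of size 4 (every listed pair touches it), so no matching can be larger.

4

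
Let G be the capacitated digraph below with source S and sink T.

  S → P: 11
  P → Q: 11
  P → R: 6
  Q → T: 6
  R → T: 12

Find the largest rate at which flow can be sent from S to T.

Augment S→P→Q→T: bottleneck 6, flow now 6.
Augment S→P→R→T: bottleneck 5, flow now 11.
No augmenting path remains; maximum flow = 11.
In the residual graph, reachable from S: {S}.
Min-cut edges: S→P (11); capacity 11 = 11.
This cut is saturated, so no flow can exceed 11.

11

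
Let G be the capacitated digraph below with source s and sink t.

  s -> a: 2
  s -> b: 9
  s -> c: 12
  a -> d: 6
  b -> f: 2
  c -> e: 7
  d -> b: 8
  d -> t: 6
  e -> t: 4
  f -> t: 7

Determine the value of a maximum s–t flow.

8

Augment s→a→d→t: bottleneck 2, flow now 2.
Augment s→b→f→t: bottleneck 2, flow now 4.
Augment s→c→e→t: bottleneck 4, flow now 8.
No augmenting path remains; maximum flow = 8.
In the residual graph, reachable from s: {s, b, c, e}.
Min-cut edges: s→a (2), b→f (2), e→t (4); capacity 2 + 2 + 4 = 8.
This cut is saturated, so no flow can exceed 8.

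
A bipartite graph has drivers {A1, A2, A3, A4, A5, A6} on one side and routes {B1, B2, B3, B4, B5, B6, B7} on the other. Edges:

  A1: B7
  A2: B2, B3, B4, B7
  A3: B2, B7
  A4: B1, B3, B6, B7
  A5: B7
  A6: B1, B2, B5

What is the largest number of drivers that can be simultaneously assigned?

Unit-capacity flow: source→left, listed edges, right→sink; max matching = max flow.
Augmenting path A1→B7 (+1); matched 1.
Augmenting path A2→B2 (+1); matched 2.
Augmenting path A4→B1 (+1); matched 3.
Augmenting path A6→B5 (+1); matched 4.
Augmenting path A3→B2→A2→B3 (+1); matched 5.
No augmenting path remains; maximum matching = 5.
König certificate: {A2, A3, A4, A6, B7} is a vertex cover of size 5 (every listed pair touches it), so no matching can be larger.

5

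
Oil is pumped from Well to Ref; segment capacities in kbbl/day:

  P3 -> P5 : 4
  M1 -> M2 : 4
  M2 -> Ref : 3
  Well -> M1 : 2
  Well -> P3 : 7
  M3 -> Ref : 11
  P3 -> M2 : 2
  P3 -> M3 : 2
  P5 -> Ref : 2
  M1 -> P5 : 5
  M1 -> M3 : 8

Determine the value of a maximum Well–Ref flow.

Augment Well→M1→P5→Ref: bottleneck 2, flow now 2.
Augment Well→P3→M2→Ref: bottleneck 2, flow now 4.
Augment Well→P3→M3→Ref: bottleneck 2, flow now 6.
Augment Well→P3→P5→M1→M2→Ref: bottleneck 1, flow now 7. (uses reverse residual edge)
Augment Well→P3→P5→M1→M3→Ref: bottleneck 1, flow now 8. (uses reverse residual edge)
No augmenting path remains; maximum flow = 8.
In the residual graph, reachable from Well: {Well, P3, P5}.
Min-cut edges: Well→M1 (2), P3→M2 (2), P3→M3 (2), P5→Ref (2); capacity 2 + 2 + 2 + 2 = 8.
This cut is saturated, so no flow can exceed 8.

8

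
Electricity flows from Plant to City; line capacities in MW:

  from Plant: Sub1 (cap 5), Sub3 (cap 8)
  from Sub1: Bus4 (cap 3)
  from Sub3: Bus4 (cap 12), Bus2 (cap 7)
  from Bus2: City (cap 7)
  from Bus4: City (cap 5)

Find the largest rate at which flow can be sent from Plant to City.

11

Augment Plant→Sub1→Bus4→City: bottleneck 3, flow now 3.
Augment Plant→Sub3→Bus2→City: bottleneck 7, flow now 10.
Augment Plant→Sub3→Bus4→City: bottleneck 1, flow now 11.
No augmenting path remains; maximum flow = 11.
In the residual graph, reachable from Plant: {Plant, Sub1}.
Min-cut edges: Plant→Sub3 (8), Sub1→Bus4 (3); capacity 8 + 3 = 11.
This cut is saturated, so no flow can exceed 11.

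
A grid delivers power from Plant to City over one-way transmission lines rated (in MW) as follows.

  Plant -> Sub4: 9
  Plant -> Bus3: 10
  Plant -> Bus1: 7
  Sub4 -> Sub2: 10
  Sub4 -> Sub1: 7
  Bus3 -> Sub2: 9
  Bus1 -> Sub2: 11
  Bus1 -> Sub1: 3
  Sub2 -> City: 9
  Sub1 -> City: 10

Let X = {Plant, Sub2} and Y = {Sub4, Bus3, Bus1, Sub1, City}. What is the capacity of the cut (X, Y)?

Edges leaving {Plant, Sub2}: Plant→Sub4 (9), Plant→Bus3 (10), Plant→Bus1 (7), Sub2→City (9).
Cut capacity = 9 + 10 + 7 + 9 = 35.

35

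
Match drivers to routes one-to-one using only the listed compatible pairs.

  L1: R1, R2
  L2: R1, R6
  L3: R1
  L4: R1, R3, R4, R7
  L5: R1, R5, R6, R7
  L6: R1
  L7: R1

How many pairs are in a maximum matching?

Unit-capacity flow: source→left, listed edges, right→sink; max matching = max flow.
Augmenting path L1→R1 (+1); matched 1.
Augmenting path L2→R6 (+1); matched 2.
Augmenting path L4→R3 (+1); matched 3.
Augmenting path L5→R5 (+1); matched 4.
Augmenting path L3→R1→L1→R2 (+1); matched 5.
No augmenting path remains; maximum matching = 5.
König certificate: {L1, L2, L4, L5, R1} is a vertex cover of size 5 (every listed pair touches it), so no matching can be larger.

5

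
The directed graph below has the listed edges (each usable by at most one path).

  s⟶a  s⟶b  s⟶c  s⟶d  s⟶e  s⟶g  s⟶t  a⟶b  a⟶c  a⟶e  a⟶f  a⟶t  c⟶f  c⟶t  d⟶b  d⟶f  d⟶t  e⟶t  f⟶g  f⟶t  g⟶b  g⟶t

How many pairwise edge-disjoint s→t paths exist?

6

Assign every edge capacity 1; by Menger, the answer equals the max flow.
Path s→t (+1); total 1.
Path s→a→t (+1); total 2.
Path s→c→t (+1); total 3.
Path s→d→t (+1); total 4.
Path s→e→t (+1); total 5.
Path s→g→t (+1); total 6.
No residual s→t path; max flow = 6.
Certifying cut of size 6: {s→a, s→c, s→d, s→e, s→g, s→t}.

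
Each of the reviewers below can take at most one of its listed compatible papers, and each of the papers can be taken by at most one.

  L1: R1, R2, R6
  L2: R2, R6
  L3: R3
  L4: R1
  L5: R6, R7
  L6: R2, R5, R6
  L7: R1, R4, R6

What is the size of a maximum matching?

7

Unit-capacity flow: source→left, listed edges, right→sink; max matching = max flow.
Augmenting path L1→R1 (+1); matched 1.
Augmenting path L2→R2 (+1); matched 2.
Augmenting path L3→R3 (+1); matched 3.
Augmenting path L5→R6 (+1); matched 4.
Augmenting path L6→R5 (+1); matched 5.
Augmenting path L7→R4 (+1); matched 6.
Augmenting path L4→R1→L1→R6→L5→R7 (+1); matched 7.
No augmenting path remains; maximum matching = 7.
König certificate: {L1, L2, L3, L4, L5, L6, L7} is a vertex cover of size 7 (every listed pair touches it), so no matching can be larger.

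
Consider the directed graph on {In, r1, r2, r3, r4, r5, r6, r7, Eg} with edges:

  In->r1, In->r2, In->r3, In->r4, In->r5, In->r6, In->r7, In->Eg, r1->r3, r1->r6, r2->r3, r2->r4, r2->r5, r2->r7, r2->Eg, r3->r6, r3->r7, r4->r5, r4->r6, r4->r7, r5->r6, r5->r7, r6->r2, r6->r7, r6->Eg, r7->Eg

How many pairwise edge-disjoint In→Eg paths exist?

4

Assign every edge capacity 1; by Menger, the answer equals the max flow.
Path In→Eg (+1); total 1.
Path In→r2→Eg (+1); total 2.
Path In→r6→Eg (+1); total 3.
Path In→r7→Eg (+1); total 4.
No residual In→Eg path; max flow = 4.
Certifying cut of size 4: {In→Eg, r2→Eg, r6→Eg, r7→Eg}.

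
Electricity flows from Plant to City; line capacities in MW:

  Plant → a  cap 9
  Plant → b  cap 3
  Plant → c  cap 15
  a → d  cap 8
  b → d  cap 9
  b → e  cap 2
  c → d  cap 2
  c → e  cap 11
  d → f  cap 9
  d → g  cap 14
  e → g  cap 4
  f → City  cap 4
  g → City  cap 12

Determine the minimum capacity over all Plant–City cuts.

Augment Plant→a→d→f→City: bottleneck 4, flow now 4.
Augment Plant→a→d→g→City: bottleneck 4, flow now 8.
Augment Plant→b→d→g→City: bottleneck 3, flow now 11.
Augment Plant→c→d→g→City: bottleneck 2, flow now 13.
Augment Plant→c→e→g→City: bottleneck 3, flow now 16.
No augmenting path remains; maximum flow = 16.
By max-flow min-cut, the minimum cut capacity equals the max flow.
In the residual graph, reachable from Plant: {Plant, a, b, c, d, e, f, g}.
Min-cut edges: f→City (4), g→City (12); capacity 4 + 12 = 16.

16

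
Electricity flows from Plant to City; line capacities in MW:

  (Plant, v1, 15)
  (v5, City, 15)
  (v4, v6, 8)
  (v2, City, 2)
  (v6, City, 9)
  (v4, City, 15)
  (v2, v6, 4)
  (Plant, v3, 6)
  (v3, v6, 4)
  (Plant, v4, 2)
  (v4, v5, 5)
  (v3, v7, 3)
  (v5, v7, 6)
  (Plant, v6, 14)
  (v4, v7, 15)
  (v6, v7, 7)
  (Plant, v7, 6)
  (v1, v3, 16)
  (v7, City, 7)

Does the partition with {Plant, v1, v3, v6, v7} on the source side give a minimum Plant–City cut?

Given cut capacity: 2 + 9 + 7 = 18.
Augment Plant→v4→City: bottleneck 2, flow now 2.
Augment Plant→v6→City: bottleneck 9, flow now 11.
Augment Plant→v7→City: bottleneck 6, flow now 17.
Augment Plant→v3→v7→City: bottleneck 1, flow now 18.
No augmenting path remains; maximum flow = 18.
Cut capacity 18 equals the max flow, so it is a minimum cut.

Yes — it is a minimum cut (capacity 18).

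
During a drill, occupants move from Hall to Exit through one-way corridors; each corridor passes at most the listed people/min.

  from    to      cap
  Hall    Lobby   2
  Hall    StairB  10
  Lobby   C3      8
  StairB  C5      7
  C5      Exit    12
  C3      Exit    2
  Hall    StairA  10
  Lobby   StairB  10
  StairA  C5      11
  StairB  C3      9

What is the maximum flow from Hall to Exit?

14

Augment Hall→StairB→C3→Exit: bottleneck 2, flow now 2.
Augment Hall→StairB→C5→Exit: bottleneck 7, flow now 9.
Augment Hall→StairA→C5→Exit: bottleneck 5, flow now 14.
No augmenting path remains; maximum flow = 14.
In the residual graph, reachable from Hall: {Hall, StairB, Lobby, StairA, C3, C5}.
Min-cut edges: C3→Exit (2), C5→Exit (12); capacity 2 + 12 = 14.
This cut is saturated, so no flow can exceed 14.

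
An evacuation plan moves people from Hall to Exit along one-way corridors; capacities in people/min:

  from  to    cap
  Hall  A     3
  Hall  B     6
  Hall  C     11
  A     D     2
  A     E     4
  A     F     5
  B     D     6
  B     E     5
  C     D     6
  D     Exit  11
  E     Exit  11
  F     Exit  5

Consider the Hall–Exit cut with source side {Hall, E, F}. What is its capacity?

36

Edges leaving {Hall, E, F}: Hall→A (3), Hall→B (6), Hall→C (11), E→Exit (11), F→Exit (5).
Cut capacity = 3 + 6 + 11 + 11 + 5 = 36.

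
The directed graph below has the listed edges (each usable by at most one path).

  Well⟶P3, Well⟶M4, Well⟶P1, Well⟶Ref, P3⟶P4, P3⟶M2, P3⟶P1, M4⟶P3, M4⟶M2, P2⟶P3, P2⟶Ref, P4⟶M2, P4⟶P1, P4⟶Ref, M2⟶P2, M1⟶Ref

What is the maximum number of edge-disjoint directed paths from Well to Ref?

3

Assign every edge capacity 1; by Menger, the answer equals the max flow.
Path Well→Ref (+1); total 1.
Path Well→P3→P4→Ref (+1); total 2.
Path Well→M4→M2→P2→Ref (+1); total 3.
No residual Well→Ref path; max flow = 3.
Certifying cut of size 3: {Well→M4, Well→P3, Well→Ref}.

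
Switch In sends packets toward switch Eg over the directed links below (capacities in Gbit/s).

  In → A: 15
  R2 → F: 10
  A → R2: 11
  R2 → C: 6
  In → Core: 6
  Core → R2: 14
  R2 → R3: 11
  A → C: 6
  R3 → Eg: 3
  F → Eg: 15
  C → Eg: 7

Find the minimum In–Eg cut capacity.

Augment In→A→C→Eg: bottleneck 6, flow now 6.
Augment In→A→R2→F→Eg: bottleneck 9, flow now 15.
Augment In→Core→R2→F→Eg: bottleneck 1, flow now 16.
Augment In→Core→R2→C→Eg: bottleneck 1, flow now 17.
Augment In→Core→R2→R3→Eg: bottleneck 3, flow now 20.
No augmenting path remains; maximum flow = 20.
By max-flow min-cut, the minimum cut capacity equals the max flow.
In the residual graph, reachable from In: {In, A, Core, R2, C, R3}.
Min-cut edges: R2→F (10), C→Eg (7), R3→Eg (3); capacity 10 + 7 + 3 = 20.

20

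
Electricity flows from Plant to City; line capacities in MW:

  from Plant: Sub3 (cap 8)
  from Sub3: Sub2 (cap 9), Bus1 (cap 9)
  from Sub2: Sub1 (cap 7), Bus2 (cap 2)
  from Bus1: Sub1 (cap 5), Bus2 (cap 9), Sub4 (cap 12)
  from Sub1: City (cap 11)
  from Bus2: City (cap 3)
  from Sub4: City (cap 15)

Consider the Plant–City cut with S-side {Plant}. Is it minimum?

Given cut capacity: 8 = 8.
Augment Plant→Sub3→Sub2→Sub1→City: bottleneck 7, flow now 7.
Augment Plant→Sub3→Sub2→Bus2→City: bottleneck 1, flow now 8.
No augmenting path remains; maximum flow = 8.
Cut capacity 8 equals the max flow, so it is a minimum cut.

Yes — it is a minimum cut (capacity 8).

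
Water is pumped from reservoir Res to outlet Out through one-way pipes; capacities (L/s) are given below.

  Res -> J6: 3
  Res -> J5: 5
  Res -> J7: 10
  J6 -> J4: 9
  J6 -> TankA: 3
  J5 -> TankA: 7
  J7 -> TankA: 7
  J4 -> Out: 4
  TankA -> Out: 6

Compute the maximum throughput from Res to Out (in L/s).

Augment Res→J6→J4→Out: bottleneck 3, flow now 3.
Augment Res→J5→TankA→Out: bottleneck 5, flow now 8.
Augment Res→J7→TankA→Out: bottleneck 1, flow now 9.
No augmenting path remains; maximum flow = 9.
In the residual graph, reachable from Res: {Res, J5, J7, TankA}.
Min-cut edges: Res→J6 (3), TankA→Out (6); capacity 3 + 6 = 9.
This cut is saturated, so no flow can exceed 9.

9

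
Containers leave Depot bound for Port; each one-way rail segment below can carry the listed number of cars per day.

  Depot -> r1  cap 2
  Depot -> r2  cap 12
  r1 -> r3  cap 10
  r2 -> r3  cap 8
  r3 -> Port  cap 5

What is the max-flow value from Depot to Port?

Augment Depot→r1→r3→Port: bottleneck 2, flow now 2.
Augment Depot→r2→r3→Port: bottleneck 3, flow now 5.
No augmenting path remains; maximum flow = 5.
In the residual graph, reachable from Depot: {Depot, r1, r2, r3}.
Min-cut edges: r3→Port (5); capacity 5 = 5.
This cut is saturated, so no flow can exceed 5.

5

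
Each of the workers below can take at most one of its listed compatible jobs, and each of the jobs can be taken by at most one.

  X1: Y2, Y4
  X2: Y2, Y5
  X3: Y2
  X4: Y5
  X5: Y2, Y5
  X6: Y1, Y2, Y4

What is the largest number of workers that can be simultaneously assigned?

Unit-capacity flow: source→left, listed edges, right→sink; max matching = max flow.
Augmenting path X1→Y2 (+1); matched 1.
Augmenting path X2→Y5 (+1); matched 2.
Augmenting path X6→Y1 (+1); matched 3.
Augmenting path X3→Y2→X1→Y4 (+1); matched 4.
No augmenting path remains; maximum matching = 4.
König certificate: {X1, X6, Y2, Y5} is a vertex cover of size 4 (every listed pair touches it), so no matching can be larger.

4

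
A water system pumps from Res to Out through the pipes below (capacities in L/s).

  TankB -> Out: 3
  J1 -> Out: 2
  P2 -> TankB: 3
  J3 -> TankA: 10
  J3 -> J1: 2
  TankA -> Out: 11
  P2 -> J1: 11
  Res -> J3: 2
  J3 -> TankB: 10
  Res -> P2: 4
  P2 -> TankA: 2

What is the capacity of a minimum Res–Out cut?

Augment Res→P2→TankB→Out: bottleneck 3, flow now 3.
Augment Res→P2→TankA→Out: bottleneck 1, flow now 4.
Augment Res→J3→TankA→Out: bottleneck 2, flow now 6.
No augmenting path remains; maximum flow = 6.
By max-flow min-cut, the minimum cut capacity equals the max flow.
In the residual graph, reachable from Res: {Res}.
Min-cut edges: Res→P2 (4), Res→J3 (2); capacity 4 + 2 = 6.

6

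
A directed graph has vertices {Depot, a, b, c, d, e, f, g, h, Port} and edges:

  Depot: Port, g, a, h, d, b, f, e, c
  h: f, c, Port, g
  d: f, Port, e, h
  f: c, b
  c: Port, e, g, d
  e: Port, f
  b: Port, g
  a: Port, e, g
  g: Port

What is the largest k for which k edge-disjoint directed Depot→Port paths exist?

Assign every edge capacity 1; by Menger, the answer equals the max flow.
Path Depot→Port (+1); total 1.
Path Depot→a→Port (+1); total 2.
Path Depot→b→Port (+1); total 3.
Path Depot→c→Port (+1); total 4.
Path Depot→d→Port (+1); total 5.
Path Depot→e→Port (+1); total 6.
Path Depot→g→Port (+1); total 7.
Path Depot→h→Port (+1); total 8.
No residual Depot→Port path; max flow = 8.
Certifying cut of size 8: {Depot→Port, Depot→a, b→Port, c→Port, d→Port, e→Port, g→Port, h→Port}.

8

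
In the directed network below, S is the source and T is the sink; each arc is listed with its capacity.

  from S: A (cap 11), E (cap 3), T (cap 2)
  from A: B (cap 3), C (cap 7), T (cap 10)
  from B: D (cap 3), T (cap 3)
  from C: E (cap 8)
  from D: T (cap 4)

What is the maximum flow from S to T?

Augment S→T: bottleneck 2, flow now 2.
Augment S→A→T: bottleneck 10, flow now 12.
Augment S→A→B→T: bottleneck 1, flow now 13.
No augmenting path remains; maximum flow = 13.
In the residual graph, reachable from S: {S, E}.
Min-cut edges: S→A (11), S→T (2); capacity 11 + 2 = 13.
This cut is saturated, so no flow can exceed 13.

13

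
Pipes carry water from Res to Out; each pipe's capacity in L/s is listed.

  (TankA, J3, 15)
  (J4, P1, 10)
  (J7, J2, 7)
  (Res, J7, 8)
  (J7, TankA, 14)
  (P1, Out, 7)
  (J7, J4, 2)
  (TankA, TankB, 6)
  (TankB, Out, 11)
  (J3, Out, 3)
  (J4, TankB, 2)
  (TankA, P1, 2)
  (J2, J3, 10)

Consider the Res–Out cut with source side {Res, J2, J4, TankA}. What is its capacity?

Edges leaving {Res, J2, J4, TankA}: Res→J7 (8), J2→J3 (10), J4→TankB (2), J4→P1 (10), TankA→J3 (15), TankA→TankB (6), TankA→P1 (2).
Cut capacity = 8 + 10 + 2 + 10 + 15 + 6 + 2 = 53.

53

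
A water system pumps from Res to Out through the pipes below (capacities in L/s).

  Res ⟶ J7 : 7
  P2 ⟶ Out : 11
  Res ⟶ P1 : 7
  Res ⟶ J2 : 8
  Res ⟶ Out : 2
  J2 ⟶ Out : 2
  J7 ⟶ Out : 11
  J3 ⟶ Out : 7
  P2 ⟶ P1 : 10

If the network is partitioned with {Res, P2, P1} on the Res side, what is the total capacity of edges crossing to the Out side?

28

Edges leaving {Res, P2, P1}: Res→J2 (8), Res→J7 (7), Res→Out (2), P2→Out (11).
Cut capacity = 8 + 7 + 2 + 11 = 28.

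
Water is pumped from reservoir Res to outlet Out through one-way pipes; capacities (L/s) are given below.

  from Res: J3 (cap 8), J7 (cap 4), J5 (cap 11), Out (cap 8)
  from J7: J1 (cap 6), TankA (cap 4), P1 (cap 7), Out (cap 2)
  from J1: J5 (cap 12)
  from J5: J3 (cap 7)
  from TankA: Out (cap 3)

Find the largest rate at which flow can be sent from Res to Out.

Augment Res→Out: bottleneck 8, flow now 8.
Augment Res→J7→Out: bottleneck 2, flow now 10.
Augment Res→J7→TankA→Out: bottleneck 2, flow now 12.
No augmenting path remains; maximum flow = 12.
In the residual graph, reachable from Res: {Res, J5, J3}.
Min-cut edges: Res→J7 (4), Res→Out (8); capacity 4 + 8 = 12.
This cut is saturated, so no flow can exceed 12.

12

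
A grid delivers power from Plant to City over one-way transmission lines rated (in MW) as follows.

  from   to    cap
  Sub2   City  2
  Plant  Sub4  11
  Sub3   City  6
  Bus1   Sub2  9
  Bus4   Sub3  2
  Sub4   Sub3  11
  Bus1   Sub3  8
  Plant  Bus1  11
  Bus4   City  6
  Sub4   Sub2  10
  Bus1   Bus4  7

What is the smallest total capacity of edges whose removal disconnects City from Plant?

Augment Plant→Sub4→Sub2→City: bottleneck 2, flow now 2.
Augment Plant→Sub4→Sub3→City: bottleneck 6, flow now 8.
Augment Plant→Bus1→Bus4→City: bottleneck 6, flow now 14.
No augmenting path remains; maximum flow = 14.
By max-flow min-cut, the minimum cut capacity equals the max flow.
In the residual graph, reachable from Plant: {Plant, Sub4, Bus1, Sub2, Sub3, Bus4}.
Min-cut edges: Sub2→City (2), Sub3→City (6), Bus4→City (6); capacity 2 + 6 + 6 = 14.

14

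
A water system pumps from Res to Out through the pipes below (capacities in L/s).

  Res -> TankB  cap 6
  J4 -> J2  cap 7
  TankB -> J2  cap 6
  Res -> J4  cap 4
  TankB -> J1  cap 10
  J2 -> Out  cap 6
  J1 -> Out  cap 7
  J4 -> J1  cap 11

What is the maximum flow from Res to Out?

Augment Res→TankB→J1→Out: bottleneck 6, flow now 6.
Augment Res→J4→J1→Out: bottleneck 1, flow now 7.
Augment Res→J4→J2→Out: bottleneck 3, flow now 10.
No augmenting path remains; maximum flow = 10.
In the residual graph, reachable from Res: {Res}.
Min-cut edges: Res→TankB (6), Res→J4 (4); capacity 6 + 4 = 10.
This cut is saturated, so no flow can exceed 10.

10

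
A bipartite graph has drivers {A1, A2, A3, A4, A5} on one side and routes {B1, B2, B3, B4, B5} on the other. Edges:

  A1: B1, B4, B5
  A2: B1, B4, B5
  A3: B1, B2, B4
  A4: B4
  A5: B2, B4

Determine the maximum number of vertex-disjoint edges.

Unit-capacity flow: source→left, listed edges, right→sink; max matching = max flow.
Augmenting path A1→B1 (+1); matched 1.
Augmenting path A2→B4 (+1); matched 2.
Augmenting path A3→B2 (+1); matched 3.
Augmenting path A4→B4→A2→B5 (+1); matched 4.
No augmenting path remains; maximum matching = 4.
König certificate: {B1, B2, B4, B5} is a vertex cover of size 4 (every listed pair touches it), so no matching can be larger.

4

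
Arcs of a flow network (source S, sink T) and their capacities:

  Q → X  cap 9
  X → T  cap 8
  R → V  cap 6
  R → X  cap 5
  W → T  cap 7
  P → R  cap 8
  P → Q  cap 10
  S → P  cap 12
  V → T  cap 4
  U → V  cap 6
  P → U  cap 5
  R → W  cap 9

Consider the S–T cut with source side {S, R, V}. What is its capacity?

Edges leaving {S, R, V}: S→P (12), R→W (9), R→X (5), V→T (4).
Cut capacity = 12 + 9 + 5 + 4 = 30.

30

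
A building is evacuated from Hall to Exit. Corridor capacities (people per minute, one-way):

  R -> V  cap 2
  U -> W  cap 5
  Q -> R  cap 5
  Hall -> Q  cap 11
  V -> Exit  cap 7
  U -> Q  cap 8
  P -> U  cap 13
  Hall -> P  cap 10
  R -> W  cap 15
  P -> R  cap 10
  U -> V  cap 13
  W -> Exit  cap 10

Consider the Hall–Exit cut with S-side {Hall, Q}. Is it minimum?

Given cut capacity: 10 + 5 = 15.
Augment Hall→P→R→V→Exit: bottleneck 2, flow now 2.
Augment Hall→P→R→W→Exit: bottleneck 8, flow now 10.
Augment Hall→Q→R→W→Exit: bottleneck 2, flow now 12.
Augment Hall→Q→R→P→U→V→Exit: bottleneck 3, flow now 15. (uses reverse residual edge)
No augmenting path remains; maximum flow = 15.
Cut capacity 15 equals the max flow, so it is a minimum cut.

Yes — it is a minimum cut (capacity 15).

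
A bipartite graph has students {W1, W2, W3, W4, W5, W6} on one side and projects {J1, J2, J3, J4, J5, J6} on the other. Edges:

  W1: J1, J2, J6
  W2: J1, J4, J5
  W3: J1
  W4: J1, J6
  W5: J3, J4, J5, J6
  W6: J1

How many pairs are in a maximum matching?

5

Unit-capacity flow: source→left, listed edges, right→sink; max matching = max flow.
Augmenting path W1→J1 (+1); matched 1.
Augmenting path W2→J4 (+1); matched 2.
Augmenting path W4→J6 (+1); matched 3.
Augmenting path W5→J3 (+1); matched 4.
Augmenting path W3→J1→W1→J2 (+1); matched 5.
No augmenting path remains; maximum matching = 5.
König certificate: {W1, W2, W4, W5, J1} is a vertex cover of size 5 (every listed pair touches it), so no matching can be larger.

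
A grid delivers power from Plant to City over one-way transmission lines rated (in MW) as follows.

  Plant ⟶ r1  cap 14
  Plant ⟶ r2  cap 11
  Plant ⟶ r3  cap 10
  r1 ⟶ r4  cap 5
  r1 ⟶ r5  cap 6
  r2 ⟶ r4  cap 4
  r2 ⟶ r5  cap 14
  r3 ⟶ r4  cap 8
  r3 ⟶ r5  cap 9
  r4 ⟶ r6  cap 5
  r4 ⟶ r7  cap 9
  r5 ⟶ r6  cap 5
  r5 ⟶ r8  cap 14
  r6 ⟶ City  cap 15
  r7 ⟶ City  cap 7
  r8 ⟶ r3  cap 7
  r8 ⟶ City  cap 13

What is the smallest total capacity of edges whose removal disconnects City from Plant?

Augment Plant→r1→r4→r6→City: bottleneck 5, flow now 5.
Augment Plant→r1→r5→r6→City: bottleneck 5, flow now 10.
Augment Plant→r1→r5→r8→City: bottleneck 1, flow now 11.
Augment Plant→r2→r4→r7→City: bottleneck 4, flow now 15.
Augment Plant→r2→r5→r8→City: bottleneck 7, flow now 22.
Augment Plant→r3→r4→r7→City: bottleneck 3, flow now 25.
Augment Plant→r3→r5→r8→City: bottleneck 5, flow now 30.
No augmenting path remains; maximum flow = 30.
By max-flow min-cut, the minimum cut capacity equals the max flow.
In the residual graph, reachable from Plant: {Plant, r1, r2, r3, r4, r5, r7, r8}.
Min-cut edges: r4→r6 (5), r5→r6 (5), r7→City (7), r8→City (13); capacity 5 + 5 + 7 + 13 = 30.

30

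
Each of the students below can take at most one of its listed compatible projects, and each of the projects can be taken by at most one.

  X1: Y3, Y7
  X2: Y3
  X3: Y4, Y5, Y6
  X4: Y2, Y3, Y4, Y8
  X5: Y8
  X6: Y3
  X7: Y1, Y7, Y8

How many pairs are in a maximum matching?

Unit-capacity flow: source→left, listed edges, right→sink; max matching = max flow.
Augmenting path X1→Y3 (+1); matched 1.
Augmenting path X3→Y4 (+1); matched 2.
Augmenting path X4→Y2 (+1); matched 3.
Augmenting path X5→Y8 (+1); matched 4.
Augmenting path X7→Y1 (+1); matched 5.
Augmenting path X2→Y3→X1→Y7 (+1); matched 6.
No augmenting path remains; maximum matching = 6.
König certificate: {X1, X3, X4, X5, X7, Y3} is a vertex cover of size 6 (every listed pair touches it), so no matching can be larger.

6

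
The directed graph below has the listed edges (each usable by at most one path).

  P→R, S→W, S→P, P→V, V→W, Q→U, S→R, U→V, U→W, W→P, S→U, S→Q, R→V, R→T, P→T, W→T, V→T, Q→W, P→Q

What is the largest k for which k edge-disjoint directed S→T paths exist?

Assign every edge capacity 1; by Menger, the answer equals the max flow.
Path S→P→T (+1); total 1.
Path S→R→T (+1); total 2.
Path S→W→T (+1); total 3.
Path S→U→V→T (+1); total 4.
No residual S→T path; max flow = 4.
Certifying cut of size 4: {P→T, R→T, V→T, W→T}.

4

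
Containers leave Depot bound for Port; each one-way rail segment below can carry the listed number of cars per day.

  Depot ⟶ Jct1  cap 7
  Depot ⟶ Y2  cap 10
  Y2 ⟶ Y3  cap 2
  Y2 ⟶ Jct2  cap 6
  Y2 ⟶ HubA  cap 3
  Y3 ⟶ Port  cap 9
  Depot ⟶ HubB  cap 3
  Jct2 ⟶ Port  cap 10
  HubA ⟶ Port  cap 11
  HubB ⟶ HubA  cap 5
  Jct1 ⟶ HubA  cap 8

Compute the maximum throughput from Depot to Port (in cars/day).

Augment Depot→Jct1→HubA→Port: bottleneck 7, flow now 7.
Augment Depot→HubB→HubA→Port: bottleneck 3, flow now 10.
Augment Depot→Y2→HubA→Port: bottleneck 1, flow now 11.
Augment Depot→Y2→Y3→Port: bottleneck 2, flow now 13.
Augment Depot→Y2→Jct2→Port: bottleneck 6, flow now 19.
No augmenting path remains; maximum flow = 19.
In the residual graph, reachable from Depot: {Depot, Jct1, HubB, Y2, HubA}.
Min-cut edges: Y2→Y3 (2), Y2→Jct2 (6), HubA→Port (11); capacity 2 + 6 + 11 = 19.
This cut is saturated, so no flow can exceed 19.

19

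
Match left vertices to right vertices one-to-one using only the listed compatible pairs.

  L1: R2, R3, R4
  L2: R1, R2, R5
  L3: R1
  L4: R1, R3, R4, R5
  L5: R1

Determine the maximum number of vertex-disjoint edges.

4

Unit-capacity flow: source→left, listed edges, right→sink; max matching = max flow.
Augmenting path L1→R2 (+1); matched 1.
Augmenting path L2→R1 (+1); matched 2.
Augmenting path L4→R3 (+1); matched 3.
Augmenting path L3→R1→L2→R5 (+1); matched 4.
No augmenting path remains; maximum matching = 4.
König certificate: {L1, L2, L4, R1} is a vertex cover of size 4 (every listed pair touches it), so no matching can be larger.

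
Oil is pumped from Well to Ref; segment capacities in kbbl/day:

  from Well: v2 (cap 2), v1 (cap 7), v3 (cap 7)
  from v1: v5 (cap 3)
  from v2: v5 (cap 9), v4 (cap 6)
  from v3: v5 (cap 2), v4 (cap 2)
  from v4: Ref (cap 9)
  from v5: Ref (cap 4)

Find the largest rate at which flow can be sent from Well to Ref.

Augment Well→v1→v5→Ref: bottleneck 3, flow now 3.
Augment Well→v2→v4→Ref: bottleneck 2, flow now 5.
Augment Well→v3→v4→Ref: bottleneck 2, flow now 7.
Augment Well→v3→v5→Ref: bottleneck 1, flow now 8.
No augmenting path remains; maximum flow = 8.
In the residual graph, reachable from Well: {Well, v1, v3, v5}.
Min-cut edges: Well→v2 (2), v3→v4 (2), v5→Ref (4); capacity 2 + 2 + 4 = 8.
This cut is saturated, so no flow can exceed 8.

8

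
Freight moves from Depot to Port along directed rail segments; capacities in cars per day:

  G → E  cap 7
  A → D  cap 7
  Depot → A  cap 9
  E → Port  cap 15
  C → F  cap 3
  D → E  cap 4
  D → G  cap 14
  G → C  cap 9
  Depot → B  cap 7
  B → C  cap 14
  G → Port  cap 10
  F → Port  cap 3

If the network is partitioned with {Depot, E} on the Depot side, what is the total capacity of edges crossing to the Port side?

Edges leaving {Depot, E}: Depot→A (9), Depot→B (7), E→Port (15).
Cut capacity = 9 + 7 + 15 = 31.

31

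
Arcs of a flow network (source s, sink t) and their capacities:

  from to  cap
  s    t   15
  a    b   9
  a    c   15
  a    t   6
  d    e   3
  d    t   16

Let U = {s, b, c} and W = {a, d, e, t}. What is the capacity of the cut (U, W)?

Edges leaving {s, b, c}: s→t (15).
Cut capacity = 15 = 15.

15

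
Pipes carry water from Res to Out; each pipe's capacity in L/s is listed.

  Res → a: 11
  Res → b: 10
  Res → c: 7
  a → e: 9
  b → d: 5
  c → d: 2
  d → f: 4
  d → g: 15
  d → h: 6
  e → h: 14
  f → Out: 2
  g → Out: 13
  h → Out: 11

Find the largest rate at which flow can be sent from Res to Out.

Augment Res→a→e→h→Out: bottleneck 9, flow now 9.
Augment Res→b→d→f→Out: bottleneck 2, flow now 11.
Augment Res→b→d→g→Out: bottleneck 3, flow now 14.
Augment Res→c→d→g→Out: bottleneck 2, flow now 16.
No augmenting path remains; maximum flow = 16.
In the residual graph, reachable from Res: {Res, a, b, c}.
Min-cut edges: a→e (9), b→d (5), c→d (2); capacity 9 + 5 + 2 = 16.
This cut is saturated, so no flow can exceed 16.

16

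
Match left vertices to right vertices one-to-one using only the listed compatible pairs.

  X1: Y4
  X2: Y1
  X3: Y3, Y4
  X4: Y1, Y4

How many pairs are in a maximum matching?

Unit-capacity flow: source→left, listed edges, right→sink; max matching = max flow.
Augmenting path X1→Y4 (+1); matched 1.
Augmenting path X2→Y1 (+1); matched 2.
Augmenting path X3→Y3 (+1); matched 3.
No augmenting path remains; maximum matching = 3.
König certificate: {X3, Y1, Y4} is a vertex cover of size 3 (every listed pair touches it), so no matching can be larger.

3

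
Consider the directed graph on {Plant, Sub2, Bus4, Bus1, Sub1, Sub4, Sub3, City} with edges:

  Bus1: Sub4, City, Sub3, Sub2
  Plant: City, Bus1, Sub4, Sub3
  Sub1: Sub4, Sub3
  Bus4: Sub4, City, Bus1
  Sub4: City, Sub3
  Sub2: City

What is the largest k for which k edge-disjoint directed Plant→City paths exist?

3

Assign every edge capacity 1; by Menger, the answer equals the max flow.
Path Plant→City (+1); total 1.
Path Plant→Bus1→City (+1); total 2.
Path Plant→Sub4→City (+1); total 3.
No residual Plant→City path; max flow = 3.
Certifying cut of size 3: {Plant→Bus1, Plant→City, Plant→Sub4}.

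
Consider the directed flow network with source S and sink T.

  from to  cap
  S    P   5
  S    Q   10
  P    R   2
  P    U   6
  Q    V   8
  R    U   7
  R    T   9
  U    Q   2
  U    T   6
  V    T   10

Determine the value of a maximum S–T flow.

Augment S→P→R→T: bottleneck 2, flow now 2.
Augment S→P→U→T: bottleneck 3, flow now 5.
Augment S→Q→V→T: bottleneck 8, flow now 13.
No augmenting path remains; maximum flow = 13.
In the residual graph, reachable from S: {S, Q}.
Min-cut edges: S→P (5), Q→V (8); capacity 5 + 8 = 13.
This cut is saturated, so no flow can exceed 13.

13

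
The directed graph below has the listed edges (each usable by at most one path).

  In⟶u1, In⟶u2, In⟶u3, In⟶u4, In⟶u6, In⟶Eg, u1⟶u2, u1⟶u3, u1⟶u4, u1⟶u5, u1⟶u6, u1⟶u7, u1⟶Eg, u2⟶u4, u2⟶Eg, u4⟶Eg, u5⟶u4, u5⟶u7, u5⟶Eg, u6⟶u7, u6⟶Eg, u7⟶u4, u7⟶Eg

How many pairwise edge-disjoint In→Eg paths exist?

5

Assign every edge capacity 1; by Menger, the answer equals the max flow.
Path In→Eg (+1); total 1.
Path In→u1→Eg (+1); total 2.
Path In→u2→Eg (+1); total 3.
Path In→u4→Eg (+1); total 4.
Path In→u6→Eg (+1); total 5.
No residual In→Eg path; max flow = 5.
Certifying cut of size 5: {In→Eg, In→u1, In→u2, In→u4, In→u6}.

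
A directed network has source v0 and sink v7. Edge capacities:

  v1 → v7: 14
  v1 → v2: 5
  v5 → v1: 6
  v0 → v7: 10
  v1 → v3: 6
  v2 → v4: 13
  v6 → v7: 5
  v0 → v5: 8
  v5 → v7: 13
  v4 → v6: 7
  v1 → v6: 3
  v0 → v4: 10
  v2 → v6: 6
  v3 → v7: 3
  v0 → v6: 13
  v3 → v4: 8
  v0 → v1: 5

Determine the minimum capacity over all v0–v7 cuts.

28

Augment v0→v7: bottleneck 10, flow now 10.
Augment v0→v1→v7: bottleneck 5, flow now 15.
Augment v0→v5→v7: bottleneck 8, flow now 23.
Augment v0→v6→v7: bottleneck 5, flow now 28.
No augmenting path remains; maximum flow = 28.
By max-flow min-cut, the minimum cut capacity equals the max flow.
In the residual graph, reachable from v0: {v0, v4, v6}.
Min-cut edges: v0→v1 (5), v0→v5 (8), v0→v7 (10), v6→v7 (5); capacity 5 + 8 + 10 + 5 = 28.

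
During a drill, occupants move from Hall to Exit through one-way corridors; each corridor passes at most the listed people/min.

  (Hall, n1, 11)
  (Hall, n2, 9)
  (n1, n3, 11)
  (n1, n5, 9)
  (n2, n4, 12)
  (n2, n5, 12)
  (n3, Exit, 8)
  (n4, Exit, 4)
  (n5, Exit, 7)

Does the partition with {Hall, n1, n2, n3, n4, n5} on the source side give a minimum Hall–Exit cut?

Yes — it is a minimum cut (capacity 19).

Given cut capacity: 8 + 4 + 7 = 19.
Augment Hall→n1→n3→Exit: bottleneck 8, flow now 8.
Augment Hall→n1→n5→Exit: bottleneck 3, flow now 11.
Augment Hall→n2→n4→Exit: bottleneck 4, flow now 15.
Augment Hall→n2→n5→Exit: bottleneck 4, flow now 19.
No augmenting path remains; maximum flow = 19.
Cut capacity 19 equals the max flow, so it is a minimum cut.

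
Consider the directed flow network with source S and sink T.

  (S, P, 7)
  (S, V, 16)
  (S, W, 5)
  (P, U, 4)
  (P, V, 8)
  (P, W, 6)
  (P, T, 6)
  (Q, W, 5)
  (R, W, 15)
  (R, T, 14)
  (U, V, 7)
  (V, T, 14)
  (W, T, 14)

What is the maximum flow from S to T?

26

Augment S→P→T: bottleneck 6, flow now 6.
Augment S→V→T: bottleneck 14, flow now 20.
Augment S→W→T: bottleneck 5, flow now 25.
Augment S→P→W→T: bottleneck 1, flow now 26.
No augmenting path remains; maximum flow = 26.
In the residual graph, reachable from S: {S, V}.
Min-cut edges: S→P (7), S→W (5), V→T (14); capacity 7 + 5 + 14 = 26.
This cut is saturated, so no flow can exceed 26.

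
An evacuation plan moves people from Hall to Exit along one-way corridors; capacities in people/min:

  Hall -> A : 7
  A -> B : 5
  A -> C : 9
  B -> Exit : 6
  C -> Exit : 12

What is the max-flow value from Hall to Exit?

Augment Hall→A→B→Exit: bottleneck 5, flow now 5.
Augment Hall→A→C→Exit: bottleneck 2, flow now 7.
No augmenting path remains; maximum flow = 7.
In the residual graph, reachable from Hall: {Hall}.
Min-cut edges: Hall→A (7); capacity 7 = 7.
This cut is saturated, so no flow can exceed 7.

7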